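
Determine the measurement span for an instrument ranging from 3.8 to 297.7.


Span = upper range - lower range.
Span = 297.7 - (3.8)
Span = 293.9

293.9


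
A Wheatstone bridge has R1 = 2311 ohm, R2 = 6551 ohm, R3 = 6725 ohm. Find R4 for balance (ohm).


At balance: R1*R4 = R2*R3, so R4 = R2*R3/R1.
R4 = 6551 * 6725 / 2311
R4 = 44055475 / 2311
R4 = 19063.38 ohm

19063.38 ohm


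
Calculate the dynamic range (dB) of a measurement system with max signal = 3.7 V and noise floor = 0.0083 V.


Dynamic range = 20 * log10(Vmax / Vnoise).
DR = 20 * log10(3.7 / 0.0083)
DR = 20 * log10(445.78)
DR = 52.98 dB

52.98 dB


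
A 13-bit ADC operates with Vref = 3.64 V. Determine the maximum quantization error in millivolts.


The maximum quantization error is +/- LSB/2.
LSB = Vref / 2^n = 3.64 / 8192 = 0.00044434 V
Max error = LSB / 2 = 0.00044434 / 2 = 0.00022217 V
Max error = 0.2222 mV

0.2222 mV


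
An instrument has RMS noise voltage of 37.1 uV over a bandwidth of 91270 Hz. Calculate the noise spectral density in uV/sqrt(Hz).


Noise spectral density = Vrms / sqrt(BW).
NSD = 37.1 / sqrt(91270)
NSD = 37.1 / 302.1093
NSD = 0.1228 uV/sqrt(Hz)

0.1228 uV/sqrt(Hz)


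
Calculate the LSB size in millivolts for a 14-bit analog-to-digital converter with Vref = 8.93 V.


The resolution (LSB) of an ADC is Vref / 2^n.
LSB = 8.93 / 2^14
LSB = 8.93 / 16384
LSB = 0.00054504 V = 0.54504395 mV

0.54504395 mV


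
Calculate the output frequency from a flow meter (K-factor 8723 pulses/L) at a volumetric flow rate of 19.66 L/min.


Frequency = K * Q / 60 (converting L/min to L/s).
f = 8723 * 19.66 / 60
f = 171494.18 / 60
f = 2858.24 Hz

2858.24 Hz


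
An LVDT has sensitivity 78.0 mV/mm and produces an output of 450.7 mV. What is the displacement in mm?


Displacement = Vout / sensitivity.
d = 450.7 / 78.0
d = 5.778 mm

5.778 mm


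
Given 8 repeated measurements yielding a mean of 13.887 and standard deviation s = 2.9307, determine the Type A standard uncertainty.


The standard uncertainty for Type A evaluation is u = s / sqrt(n).
u = 2.9307 / sqrt(8)
u = 2.9307 / 2.8284
u = 1.0362

1.0362


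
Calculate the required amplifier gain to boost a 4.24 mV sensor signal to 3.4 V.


Gain = Vout / Vin (converting to same units).
G = 3.4 V / 4.24 mV
G = 3400.0 mV / 4.24 mV
G = 801.89

801.89


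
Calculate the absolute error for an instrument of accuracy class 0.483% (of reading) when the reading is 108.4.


Absolute error = (accuracy% / 100) * reading.
Error = (0.483 / 100) * 108.4
Error = 0.00483 * 108.4
Error = 0.5236

0.5236


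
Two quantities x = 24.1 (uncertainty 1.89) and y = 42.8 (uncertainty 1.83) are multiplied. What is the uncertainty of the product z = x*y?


For a product z = x*y, the relative uncertainty is:
uz/z = sqrt((ux/x)^2 + (uy/y)^2)
Relative uncertainties: ux/x = 1.89/24.1 = 0.078423
uy/y = 1.83/42.8 = 0.042757
z = 24.1 * 42.8 = 1031.5
uz = 1031.5 * sqrt(0.078423^2 + 0.042757^2) = 92.134

92.134


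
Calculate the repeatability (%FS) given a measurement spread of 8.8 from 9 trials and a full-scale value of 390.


Repeatability = (spread / full scale) * 100%.
R = (8.8 / 390) * 100
R = 2.256 %FS

2.256 %FS


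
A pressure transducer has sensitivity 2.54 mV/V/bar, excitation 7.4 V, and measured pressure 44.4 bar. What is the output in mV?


Output = sensitivity * Vex * P.
Vout = 2.54 * 7.4 * 44.4
Vout = 18.796 * 44.4
Vout = 834.54 mV

834.54 mV


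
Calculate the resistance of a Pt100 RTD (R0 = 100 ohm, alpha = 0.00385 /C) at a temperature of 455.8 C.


The RTD equation: Rt = R0 * (1 + alpha * T).
Rt = 100 * (1 + 0.00385 * 455.8)
Rt = 100 * (1 + 1.75483)
Rt = 100 * 2.75483
Rt = 275.483 ohm

275.483 ohm


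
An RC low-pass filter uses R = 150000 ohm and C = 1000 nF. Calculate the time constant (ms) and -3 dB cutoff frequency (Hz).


Time constant: tau = R * C.
tau = 150000 * 1.00e-06 = 0.15 s
tau = 150.0 ms
Cutoff frequency: fc = 1 / (2*pi*R*C).
fc = 1 / (2*pi*0.15) = 1.06 Hz

tau = 150.0 ms, fc = 1.06 Hz


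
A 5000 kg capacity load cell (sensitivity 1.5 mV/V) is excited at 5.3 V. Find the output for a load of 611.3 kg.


Vout = rated_output * Vex * (load / capacity).
Vout = 1.5 * 5.3 * (611.3 / 5000)
Vout = 1.5 * 5.3 * 0.12226
Vout = 0.972 mV

0.972 mV


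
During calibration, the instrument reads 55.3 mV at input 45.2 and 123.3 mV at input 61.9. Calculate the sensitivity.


Sensitivity = (y2 - y1) / (x2 - x1).
S = (123.3 - 55.3) / (61.9 - 45.2)
S = 68.0 / 16.7
S = 4.0719 mV/unit

4.0719 mV/unit


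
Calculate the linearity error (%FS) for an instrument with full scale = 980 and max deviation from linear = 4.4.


Linearity error = (max deviation / full scale) * 100%.
Linearity = (4.4 / 980) * 100
Linearity = 0.449 %FS

0.449 %FS


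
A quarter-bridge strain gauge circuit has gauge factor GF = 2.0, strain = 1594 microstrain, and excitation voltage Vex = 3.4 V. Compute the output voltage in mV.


Quarter bridge output: Vout = (GF * epsilon * Vex) / 4.
Vout = (2.0 * 1594e-6 * 3.4) / 4
Vout = 0.0108392 / 4 V
Vout = 0.0027098 V = 2.7098 mV

2.7098 mV


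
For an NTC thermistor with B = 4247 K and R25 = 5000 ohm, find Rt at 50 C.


NTC thermistor equation: Rt = R25 * exp(B * (1/T - 1/T25)).
T in Kelvin: 323.15 K, T25 = 298.15 K
1/T - 1/T25 = 1/323.15 - 1/298.15 = -0.00025948
B * (1/T - 1/T25) = 4247 * -0.00025948 = -1.102
Rt = 5000 * exp(-1.102) = 1661.0 ohm

1661.0 ohm


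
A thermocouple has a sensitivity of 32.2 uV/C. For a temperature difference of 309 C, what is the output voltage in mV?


The thermocouple output V = sensitivity * dT.
V = 32.2 uV/C * 309 C
V = 9949.8 uV
V = 9.95 mV

9.95 mV


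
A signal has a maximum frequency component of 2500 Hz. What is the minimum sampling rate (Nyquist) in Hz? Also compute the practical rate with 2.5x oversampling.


By Nyquist theorem, fs_min = 2 * fmax.
fs_min = 2 * 2500 = 5000 Hz
Practical rate = 2.5 * fs_min = 2.5 * 5000 = 12500 Hz

fs_min = 5000 Hz, fs_practical = 12500 Hz


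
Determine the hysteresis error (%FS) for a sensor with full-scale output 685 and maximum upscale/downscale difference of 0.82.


Hysteresis = (max difference / full scale) * 100%.
H = (0.82 / 685) * 100
H = 0.12 %FS

0.12 %FS


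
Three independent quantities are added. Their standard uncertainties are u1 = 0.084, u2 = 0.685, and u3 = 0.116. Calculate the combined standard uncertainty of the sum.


For a sum of independent quantities, uc = sqrt(u1^2 + u2^2 + u3^2).
uc = sqrt(0.084^2 + 0.685^2 + 0.116^2)
uc = sqrt(0.007056 + 0.469225 + 0.013456)
uc = 0.6998

0.6998


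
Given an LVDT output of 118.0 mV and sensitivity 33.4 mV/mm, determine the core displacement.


Displacement = Vout / sensitivity.
d = 118.0 / 33.4
d = 3.533 mm

3.533 mm


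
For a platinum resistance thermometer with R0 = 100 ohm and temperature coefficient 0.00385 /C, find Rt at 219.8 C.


The RTD equation: Rt = R0 * (1 + alpha * T).
Rt = 100 * (1 + 0.00385 * 219.8)
Rt = 100 * (1 + 0.84623)
Rt = 100 * 1.84623
Rt = 184.623 ohm

184.623 ohm


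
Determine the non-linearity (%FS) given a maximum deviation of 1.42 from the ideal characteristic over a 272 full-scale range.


Linearity error = (max deviation / full scale) * 100%.
Linearity = (1.42 / 272) * 100
Linearity = 0.522 %FS

0.522 %FS


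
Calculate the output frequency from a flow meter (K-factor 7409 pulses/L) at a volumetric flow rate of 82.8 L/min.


Frequency = K * Q / 60 (converting L/min to L/s).
f = 7409 * 82.8 / 60
f = 613465.2 / 60
f = 10224.42 Hz

10224.42 Hz


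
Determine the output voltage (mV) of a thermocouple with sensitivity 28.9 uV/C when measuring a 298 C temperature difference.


The thermocouple output V = sensitivity * dT.
V = 28.9 uV/C * 298 C
V = 8612.2 uV
V = 8.612 mV

8.612 mV


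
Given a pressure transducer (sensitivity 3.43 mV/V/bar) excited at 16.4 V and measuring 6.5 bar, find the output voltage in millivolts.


Output = sensitivity * Vex * P.
Vout = 3.43 * 16.4 * 6.5
Vout = 56.252 * 6.5
Vout = 365.64 mV

365.64 mV


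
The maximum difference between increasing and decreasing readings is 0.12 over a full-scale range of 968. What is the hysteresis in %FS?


Hysteresis = (max difference / full scale) * 100%.
H = (0.12 / 968) * 100
H = 0.012 %FS

0.012 %FS


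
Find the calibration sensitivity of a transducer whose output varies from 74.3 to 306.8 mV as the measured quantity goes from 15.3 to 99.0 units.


Sensitivity = (y2 - y1) / (x2 - x1).
S = (306.8 - 74.3) / (99.0 - 15.3)
S = 232.5 / 83.7
S = 2.7778 mV/unit

2.7778 mV/unit


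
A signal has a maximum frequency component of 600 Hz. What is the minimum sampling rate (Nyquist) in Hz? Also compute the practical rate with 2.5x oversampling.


By Nyquist theorem, fs_min = 2 * fmax.
fs_min = 2 * 600 = 1200 Hz
Practical rate = 2.5 * fs_min = 2.5 * 1200 = 3000 Hz

fs_min = 1200 Hz, fs_practical = 3000 Hz


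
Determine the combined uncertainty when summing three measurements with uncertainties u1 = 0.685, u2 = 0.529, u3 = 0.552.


For a sum of independent quantities, uc = sqrt(u1^2 + u2^2 + u3^2).
uc = sqrt(0.685^2 + 0.529^2 + 0.552^2)
uc = sqrt(0.469225 + 0.279841 + 0.304704)
uc = 1.0265

1.0265


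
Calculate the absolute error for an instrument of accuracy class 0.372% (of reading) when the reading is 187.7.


Absolute error = (accuracy% / 100) * reading.
Error = (0.372 / 100) * 187.7
Error = 0.00372 * 187.7
Error = 0.6982

0.6982


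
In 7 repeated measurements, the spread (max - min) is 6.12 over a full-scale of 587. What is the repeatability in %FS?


Repeatability = (spread / full scale) * 100%.
R = (6.12 / 587) * 100
R = 1.043 %FS

1.043 %FS


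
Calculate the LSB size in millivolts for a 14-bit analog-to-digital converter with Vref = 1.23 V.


The resolution (LSB) of an ADC is Vref / 2^n.
LSB = 1.23 / 2^14
LSB = 1.23 / 16384
LSB = 7.507e-05 V = 0.07507324 mV

0.07507324 mV


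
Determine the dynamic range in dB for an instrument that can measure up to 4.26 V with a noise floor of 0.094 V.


Dynamic range = 20 * log10(Vmax / Vnoise).
DR = 20 * log10(4.26 / 0.094)
DR = 20 * log10(45.32)
DR = 33.13 dB

33.13 dB


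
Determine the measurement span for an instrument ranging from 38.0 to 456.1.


Span = upper range - lower range.
Span = 456.1 - (38.0)
Span = 418.1

418.1


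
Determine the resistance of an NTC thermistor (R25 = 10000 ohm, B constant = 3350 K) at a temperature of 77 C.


NTC thermistor equation: Rt = R25 * exp(B * (1/T - 1/T25)).
T in Kelvin: 350.15 K, T25 = 298.15 K
1/T - 1/T25 = 1/350.15 - 1/298.15 = -0.0004981
B * (1/T - 1/T25) = 3350 * -0.0004981 = -1.6686
Rt = 10000 * exp(-1.6686) = 1885.1 ohm

1885.1 ohm


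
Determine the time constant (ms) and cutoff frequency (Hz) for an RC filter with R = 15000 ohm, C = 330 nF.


Time constant: tau = R * C.
tau = 15000 * 3.30e-07 = 0.00495 s
tau = 4.95 ms
Cutoff frequency: fc = 1 / (2*pi*R*C).
fc = 1 / (2*pi*0.00495) = 32.15 Hz

tau = 4.95 ms, fc = 32.15 Hz


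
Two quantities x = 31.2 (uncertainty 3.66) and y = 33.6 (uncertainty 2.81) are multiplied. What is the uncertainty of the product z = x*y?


For a product z = x*y, the relative uncertainty is:
uz/z = sqrt((ux/x)^2 + (uy/y)^2)
Relative uncertainties: ux/x = 3.66/31.2 = 0.117308
uy/y = 2.81/33.6 = 0.083631
z = 31.2 * 33.6 = 1048.3
uz = 1048.3 * sqrt(0.117308^2 + 0.083631^2) = 151.028

151.028


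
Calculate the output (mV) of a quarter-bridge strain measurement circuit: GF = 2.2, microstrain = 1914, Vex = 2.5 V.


Quarter bridge output: Vout = (GF * epsilon * Vex) / 4.
Vout = (2.2 * 1914e-6 * 2.5) / 4
Vout = 0.010527 / 4 V
Vout = 0.00263175 V = 2.6317 mV

2.6317 mV


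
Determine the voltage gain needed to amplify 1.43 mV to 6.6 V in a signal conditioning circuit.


Gain = Vout / Vin (converting to same units).
G = 6.6 V / 1.43 mV
G = 6600.0 mV / 1.43 mV
G = 4615.38

4615.38


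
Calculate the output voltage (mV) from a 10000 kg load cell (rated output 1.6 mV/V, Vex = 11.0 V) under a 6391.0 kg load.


Vout = rated_output * Vex * (load / capacity).
Vout = 1.6 * 11.0 * (6391.0 / 10000)
Vout = 1.6 * 11.0 * 0.6391
Vout = 11.248 mV

11.248 mV


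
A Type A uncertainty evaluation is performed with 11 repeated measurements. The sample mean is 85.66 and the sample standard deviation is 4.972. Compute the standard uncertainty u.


The standard uncertainty for Type A evaluation is u = s / sqrt(n).
u = 4.972 / sqrt(11)
u = 4.972 / 3.3166
u = 1.4991

1.4991


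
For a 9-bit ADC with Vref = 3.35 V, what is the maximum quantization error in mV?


The maximum quantization error is +/- LSB/2.
LSB = Vref / 2^n = 3.35 / 512 = 0.00654297 V
Max error = LSB / 2 = 0.00654297 / 2 = 0.00327148 V
Max error = 3.2715 mV

3.2715 mV


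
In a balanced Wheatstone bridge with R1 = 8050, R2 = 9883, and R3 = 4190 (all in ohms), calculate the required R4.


At balance: R1*R4 = R2*R3, so R4 = R2*R3/R1.
R4 = 9883 * 4190 / 8050
R4 = 41409770 / 8050
R4 = 5144.07 ohm

5144.07 ohm


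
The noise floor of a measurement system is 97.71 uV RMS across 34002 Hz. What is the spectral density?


Noise spectral density = Vrms / sqrt(BW).
NSD = 97.71 / sqrt(34002)
NSD = 97.71 / 184.3963
NSD = 0.5299 uV/sqrt(Hz)

0.5299 uV/sqrt(Hz)


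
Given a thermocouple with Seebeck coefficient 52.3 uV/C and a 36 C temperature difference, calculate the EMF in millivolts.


The thermocouple output V = sensitivity * dT.
V = 52.3 uV/C * 36 C
V = 1882.8 uV
V = 1.883 mV

1.883 mV


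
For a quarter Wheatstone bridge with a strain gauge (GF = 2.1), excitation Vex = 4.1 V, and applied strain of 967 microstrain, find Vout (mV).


Quarter bridge output: Vout = (GF * epsilon * Vex) / 4.
Vout = (2.1 * 967e-6 * 4.1) / 4
Vout = 0.00832587 / 4 V
Vout = 0.00208147 V = 2.0815 mV

2.0815 mV


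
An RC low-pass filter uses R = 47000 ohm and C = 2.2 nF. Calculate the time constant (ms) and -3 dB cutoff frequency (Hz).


Time constant: tau = R * C.
tau = 47000 * 2.20e-09 = 0.0001034 s
tau = 0.1034 ms
Cutoff frequency: fc = 1 / (2*pi*R*C).
fc = 1 / (2*pi*0.0001034) = 1539.22 Hz

tau = 0.1034 ms, fc = 1539.22 Hz


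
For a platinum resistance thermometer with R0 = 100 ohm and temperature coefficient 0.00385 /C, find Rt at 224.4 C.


The RTD equation: Rt = R0 * (1 + alpha * T).
Rt = 100 * (1 + 0.00385 * 224.4)
Rt = 100 * (1 + 0.86394)
Rt = 100 * 1.86394
Rt = 186.394 ohm

186.394 ohm


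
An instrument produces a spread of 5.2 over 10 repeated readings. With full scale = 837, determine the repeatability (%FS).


Repeatability = (spread / full scale) * 100%.
R = (5.2 / 837) * 100
R = 0.621 %FS

0.621 %FS


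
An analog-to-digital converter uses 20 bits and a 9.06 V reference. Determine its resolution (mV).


The resolution (LSB) of an ADC is Vref / 2^n.
LSB = 9.06 / 2^20
LSB = 9.06 / 1048576
LSB = 8.64e-06 V = 0.00864029 mV

0.00864029 mV


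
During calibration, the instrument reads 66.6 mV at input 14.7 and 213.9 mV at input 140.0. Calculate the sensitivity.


Sensitivity = (y2 - y1) / (x2 - x1).
S = (213.9 - 66.6) / (140.0 - 14.7)
S = 147.3 / 125.3
S = 1.1756 mV/unit

1.1756 mV/unit


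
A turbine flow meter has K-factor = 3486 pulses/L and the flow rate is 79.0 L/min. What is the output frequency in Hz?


Frequency = K * Q / 60 (converting L/min to L/s).
f = 3486 * 79.0 / 60
f = 275394.0 / 60
f = 4589.9 Hz

4589.9 Hz


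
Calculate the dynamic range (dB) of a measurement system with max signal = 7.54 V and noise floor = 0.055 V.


Dynamic range = 20 * log10(Vmax / Vnoise).
DR = 20 * log10(7.54 / 0.055)
DR = 20 * log10(137.09)
DR = 42.74 dB

42.74 dB


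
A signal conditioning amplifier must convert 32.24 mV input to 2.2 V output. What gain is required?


Gain = Vout / Vin (converting to same units).
G = 2.2 V / 32.24 mV
G = 2200.0 mV / 32.24 mV
G = 68.24

68.24


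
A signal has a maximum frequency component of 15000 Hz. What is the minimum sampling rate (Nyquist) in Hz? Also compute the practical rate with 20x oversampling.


By Nyquist theorem, fs_min = 2 * fmax.
fs_min = 2 * 15000 = 30000 Hz
Practical rate = 20 * fs_min = 20 * 30000 = 600000 Hz

fs_min = 30000 Hz, fs_practical = 600000 Hz


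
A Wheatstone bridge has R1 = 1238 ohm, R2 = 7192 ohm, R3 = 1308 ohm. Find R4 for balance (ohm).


At balance: R1*R4 = R2*R3, so R4 = R2*R3/R1.
R4 = 7192 * 1308 / 1238
R4 = 9407136 / 1238
R4 = 7598.66 ohm

7598.66 ohm


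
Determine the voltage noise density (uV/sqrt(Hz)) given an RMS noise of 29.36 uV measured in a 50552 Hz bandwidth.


Noise spectral density = Vrms / sqrt(BW).
NSD = 29.36 / sqrt(50552)
NSD = 29.36 / 224.8377
NSD = 0.1306 uV/sqrt(Hz)

0.1306 uV/sqrt(Hz)


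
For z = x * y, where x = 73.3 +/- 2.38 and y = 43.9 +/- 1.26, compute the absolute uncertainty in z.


For a product z = x*y, the relative uncertainty is:
uz/z = sqrt((ux/x)^2 + (uy/y)^2)
Relative uncertainties: ux/x = 2.38/73.3 = 0.032469
uy/y = 1.26/43.9 = 0.028702
z = 73.3 * 43.9 = 3217.9
uz = 3217.9 * sqrt(0.032469^2 + 0.028702^2) = 139.451

139.451


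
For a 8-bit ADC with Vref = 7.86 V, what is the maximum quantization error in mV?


The maximum quantization error is +/- LSB/2.
LSB = Vref / 2^n = 7.86 / 256 = 0.03070313 V
Max error = LSB / 2 = 0.03070313 / 2 = 0.01535156 V
Max error = 15.3516 mV

15.3516 mV


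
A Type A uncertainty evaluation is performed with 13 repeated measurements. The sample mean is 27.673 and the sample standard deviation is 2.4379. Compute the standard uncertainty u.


The standard uncertainty for Type A evaluation is u = s / sqrt(n).
u = 2.4379 / sqrt(13)
u = 2.4379 / 3.6056
u = 0.6762

0.6762


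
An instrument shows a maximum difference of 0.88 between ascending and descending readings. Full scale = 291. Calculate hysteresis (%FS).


Hysteresis = (max difference / full scale) * 100%.
H = (0.88 / 291) * 100
H = 0.302 %FS

0.302 %FS


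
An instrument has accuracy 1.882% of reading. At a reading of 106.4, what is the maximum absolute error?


Absolute error = (accuracy% / 100) * reading.
Error = (1.882 / 100) * 106.4
Error = 0.01882 * 106.4
Error = 2.0024

2.0024


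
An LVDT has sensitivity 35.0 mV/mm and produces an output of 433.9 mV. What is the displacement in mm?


Displacement = Vout / sensitivity.
d = 433.9 / 35.0
d = 12.397 mm

12.397 mm


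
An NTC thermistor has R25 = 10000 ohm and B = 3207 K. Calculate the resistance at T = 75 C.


NTC thermistor equation: Rt = R25 * exp(B * (1/T - 1/T25)).
T in Kelvin: 348.15 K, T25 = 298.15 K
1/T - 1/T25 = 1/348.15 - 1/298.15 = -0.00048169
B * (1/T - 1/T25) = 3207 * -0.00048169 = -1.5448
Rt = 10000 * exp(-1.5448) = 2133.6 ohm

2133.6 ohm


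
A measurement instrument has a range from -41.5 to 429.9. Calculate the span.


Span = upper range - lower range.
Span = 429.9 - (-41.5)
Span = 471.4

471.4


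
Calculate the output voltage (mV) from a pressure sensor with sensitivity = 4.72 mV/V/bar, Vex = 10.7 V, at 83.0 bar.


Output = sensitivity * Vex * P.
Vout = 4.72 * 10.7 * 83.0
Vout = 50.504 * 83.0
Vout = 4191.83 mV

4191.83 mV


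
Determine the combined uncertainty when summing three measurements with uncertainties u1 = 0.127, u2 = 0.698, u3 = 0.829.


For a sum of independent quantities, uc = sqrt(u1^2 + u2^2 + u3^2).
uc = sqrt(0.127^2 + 0.698^2 + 0.829^2)
uc = sqrt(0.016129 + 0.487204 + 0.687241)
uc = 1.0911

1.0911


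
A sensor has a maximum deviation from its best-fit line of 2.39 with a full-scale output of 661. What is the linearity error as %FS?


Linearity error = (max deviation / full scale) * 100%.
Linearity = (2.39 / 661) * 100
Linearity = 0.362 %FS

0.362 %FS


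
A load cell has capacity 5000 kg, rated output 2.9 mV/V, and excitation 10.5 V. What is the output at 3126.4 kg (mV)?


Vout = rated_output * Vex * (load / capacity).
Vout = 2.9 * 10.5 * (3126.4 / 5000)
Vout = 2.9 * 10.5 * 0.62528
Vout = 19.04 mV

19.04 mV


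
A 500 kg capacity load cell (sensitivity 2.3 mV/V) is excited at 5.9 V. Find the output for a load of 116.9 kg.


Vout = rated_output * Vex * (load / capacity).
Vout = 2.3 * 5.9 * (116.9 / 500)
Vout = 2.3 * 5.9 * 0.2338
Vout = 3.173 mV

3.173 mV


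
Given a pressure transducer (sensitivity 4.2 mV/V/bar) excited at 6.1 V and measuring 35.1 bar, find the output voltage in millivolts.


Output = sensitivity * Vex * P.
Vout = 4.2 * 6.1 * 35.1
Vout = 25.62 * 35.1
Vout = 899.26 mV

899.26 mV


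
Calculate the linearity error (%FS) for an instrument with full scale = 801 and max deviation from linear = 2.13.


Linearity error = (max deviation / full scale) * 100%.
Linearity = (2.13 / 801) * 100
Linearity = 0.266 %FS

0.266 %FS


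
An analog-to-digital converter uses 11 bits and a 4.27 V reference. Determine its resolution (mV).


The resolution (LSB) of an ADC is Vref / 2^n.
LSB = 4.27 / 2^11
LSB = 4.27 / 2048
LSB = 0.00208496 V = 2.08496094 mV

2.08496094 mV


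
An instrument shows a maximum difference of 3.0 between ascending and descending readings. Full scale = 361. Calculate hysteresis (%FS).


Hysteresis = (max difference / full scale) * 100%.
H = (3.0 / 361) * 100
H = 0.831 %FS

0.831 %FS


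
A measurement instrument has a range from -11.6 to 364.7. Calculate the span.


Span = upper range - lower range.
Span = 364.7 - (-11.6)
Span = 376.3

376.3


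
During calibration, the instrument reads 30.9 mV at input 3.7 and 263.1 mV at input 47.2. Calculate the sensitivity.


Sensitivity = (y2 - y1) / (x2 - x1).
S = (263.1 - 30.9) / (47.2 - 3.7)
S = 232.2 / 43.5
S = 5.3379 mV/unit

5.3379 mV/unit


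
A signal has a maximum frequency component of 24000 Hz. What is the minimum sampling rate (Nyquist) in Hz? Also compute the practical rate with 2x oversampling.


By Nyquist theorem, fs_min = 2 * fmax.
fs_min = 2 * 24000 = 48000 Hz
Practical rate = 2 * fs_min = 2 * 48000 = 96000 Hz

fs_min = 48000 Hz, fs_practical = 96000 Hz


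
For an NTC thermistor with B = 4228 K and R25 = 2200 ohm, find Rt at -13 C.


NTC thermistor equation: Rt = R25 * exp(B * (1/T - 1/T25)).
T in Kelvin: 260.15 K, T25 = 298.15 K
1/T - 1/T25 = 1/260.15 - 1/298.15 = 0.00048992
B * (1/T - 1/T25) = 4228 * 0.00048992 = 2.0714
Rt = 2200 * exp(2.0714) = 17458.7 ohm

17458.7 ohm


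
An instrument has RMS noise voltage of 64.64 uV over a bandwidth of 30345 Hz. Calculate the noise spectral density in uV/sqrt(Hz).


Noise spectral density = Vrms / sqrt(BW).
NSD = 64.64 / sqrt(30345)
NSD = 64.64 / 174.1982
NSD = 0.3711 uV/sqrt(Hz)

0.3711 uV/sqrt(Hz)


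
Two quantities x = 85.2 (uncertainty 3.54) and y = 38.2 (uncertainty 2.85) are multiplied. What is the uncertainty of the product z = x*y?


For a product z = x*y, the relative uncertainty is:
uz/z = sqrt((ux/x)^2 + (uy/y)^2)
Relative uncertainties: ux/x = 3.54/85.2 = 0.041549
uy/y = 2.85/38.2 = 0.074607
z = 85.2 * 38.2 = 3254.6
uz = 3254.6 * sqrt(0.041549^2 + 0.074607^2) = 277.936

277.936


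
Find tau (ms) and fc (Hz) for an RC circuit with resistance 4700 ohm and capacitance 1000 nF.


Time constant: tau = R * C.
tau = 4700 * 1.00e-06 = 0.0047 s
tau = 4.7 ms
Cutoff frequency: fc = 1 / (2*pi*R*C).
fc = 1 / (2*pi*0.0047) = 33.86 Hz

tau = 4.7 ms, fc = 33.86 Hz


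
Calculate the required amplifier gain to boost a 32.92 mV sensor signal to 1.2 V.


Gain = Vout / Vin (converting to same units).
G = 1.2 V / 32.92 mV
G = 1200.0 mV / 32.92 mV
G = 36.45

36.45


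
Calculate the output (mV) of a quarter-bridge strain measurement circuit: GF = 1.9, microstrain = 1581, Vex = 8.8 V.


Quarter bridge output: Vout = (GF * epsilon * Vex) / 4.
Vout = (1.9 * 1581e-6 * 8.8) / 4
Vout = 0.02643432 / 4 V
Vout = 0.00660858 V = 6.6086 mV

6.6086 mV


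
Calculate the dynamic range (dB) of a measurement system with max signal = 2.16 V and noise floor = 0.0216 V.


Dynamic range = 20 * log10(Vmax / Vnoise).
DR = 20 * log10(2.16 / 0.0216)
DR = 20 * log10(100.0)
DR = 40.0 dB

40.0 dB


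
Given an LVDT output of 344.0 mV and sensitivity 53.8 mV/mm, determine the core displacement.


Displacement = Vout / sensitivity.
d = 344.0 / 53.8
d = 6.394 mm

6.394 mm


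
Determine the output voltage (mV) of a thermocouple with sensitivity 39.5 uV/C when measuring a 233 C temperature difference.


The thermocouple output V = sensitivity * dT.
V = 39.5 uV/C * 233 C
V = 9203.5 uV
V = 9.204 mV

9.204 mV


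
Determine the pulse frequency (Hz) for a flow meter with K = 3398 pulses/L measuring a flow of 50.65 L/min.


Frequency = K * Q / 60 (converting L/min to L/s).
f = 3398 * 50.65 / 60
f = 172108.7 / 60
f = 2868.48 Hz

2868.48 Hz


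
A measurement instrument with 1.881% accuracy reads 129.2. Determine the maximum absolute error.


Absolute error = (accuracy% / 100) * reading.
Error = (1.881 / 100) * 129.2
Error = 0.01881 * 129.2
Error = 2.4303

2.4303


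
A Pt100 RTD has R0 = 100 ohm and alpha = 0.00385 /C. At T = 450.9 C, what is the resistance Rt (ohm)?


The RTD equation: Rt = R0 * (1 + alpha * T).
Rt = 100 * (1 + 0.00385 * 450.9)
Rt = 100 * (1 + 1.735965)
Rt = 100 * 2.735965
Rt = 273.596 ohm

273.596 ohm


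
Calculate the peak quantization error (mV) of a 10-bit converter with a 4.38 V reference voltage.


The maximum quantization error is +/- LSB/2.
LSB = Vref / 2^n = 4.38 / 1024 = 0.00427734 V
Max error = LSB / 2 = 0.00427734 / 2 = 0.00213867 V
Max error = 2.1387 mV

2.1387 mV


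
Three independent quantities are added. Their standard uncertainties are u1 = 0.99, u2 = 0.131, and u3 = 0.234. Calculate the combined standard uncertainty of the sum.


For a sum of independent quantities, uc = sqrt(u1^2 + u2^2 + u3^2).
uc = sqrt(0.99^2 + 0.131^2 + 0.234^2)
uc = sqrt(0.9801 + 0.017161 + 0.054756)
uc = 1.0257

1.0257


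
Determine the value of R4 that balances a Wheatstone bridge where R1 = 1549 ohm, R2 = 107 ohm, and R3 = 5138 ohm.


At balance: R1*R4 = R2*R3, so R4 = R2*R3/R1.
R4 = 107 * 5138 / 1549
R4 = 549766 / 1549
R4 = 354.92 ohm

354.92 ohm


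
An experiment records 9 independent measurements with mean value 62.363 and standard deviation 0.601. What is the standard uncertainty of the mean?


The standard uncertainty for Type A evaluation is u = s / sqrt(n).
u = 0.601 / sqrt(9)
u = 0.601 / 3.0
u = 0.2003

0.2003


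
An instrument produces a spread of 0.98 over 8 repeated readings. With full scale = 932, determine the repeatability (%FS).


Repeatability = (spread / full scale) * 100%.
R = (0.98 / 932) * 100
R = 0.105 %FS

0.105 %FS


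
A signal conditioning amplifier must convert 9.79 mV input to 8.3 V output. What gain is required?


Gain = Vout / Vin (converting to same units).
G = 8.3 V / 9.79 mV
G = 8300.0 mV / 9.79 mV
G = 847.8

847.8


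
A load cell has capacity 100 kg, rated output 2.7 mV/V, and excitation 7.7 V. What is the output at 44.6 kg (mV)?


Vout = rated_output * Vex * (load / capacity).
Vout = 2.7 * 7.7 * (44.6 / 100)
Vout = 2.7 * 7.7 * 0.446
Vout = 9.272 mV

9.272 mV


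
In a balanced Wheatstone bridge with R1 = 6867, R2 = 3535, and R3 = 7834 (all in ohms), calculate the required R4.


At balance: R1*R4 = R2*R3, so R4 = R2*R3/R1.
R4 = 3535 * 7834 / 6867
R4 = 27693190 / 6867
R4 = 4032.79 ohm

4032.79 ohm


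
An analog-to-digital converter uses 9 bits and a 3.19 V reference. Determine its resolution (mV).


The resolution (LSB) of an ADC is Vref / 2^n.
LSB = 3.19 / 2^9
LSB = 3.19 / 512
LSB = 0.00623047 V = 6.23046875 mV

6.23046875 mV


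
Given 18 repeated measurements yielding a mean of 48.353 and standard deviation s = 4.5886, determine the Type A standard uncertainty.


The standard uncertainty for Type A evaluation is u = s / sqrt(n).
u = 4.5886 / sqrt(18)
u = 4.5886 / 4.2426
u = 1.0815

1.0815


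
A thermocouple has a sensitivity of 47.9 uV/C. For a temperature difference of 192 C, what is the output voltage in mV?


The thermocouple output V = sensitivity * dT.
V = 47.9 uV/C * 192 C
V = 9196.8 uV
V = 9.197 mV

9.197 mV


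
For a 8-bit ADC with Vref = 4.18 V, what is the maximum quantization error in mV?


The maximum quantization error is +/- LSB/2.
LSB = Vref / 2^n = 4.18 / 256 = 0.01632812 V
Max error = LSB / 2 = 0.01632812 / 2 = 0.00816406 V
Max error = 8.1641 mV

8.1641 mV


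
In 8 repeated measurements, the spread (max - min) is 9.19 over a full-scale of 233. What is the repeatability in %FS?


Repeatability = (spread / full scale) * 100%.
R = (9.19 / 233) * 100
R = 3.944 %FS

3.944 %FS


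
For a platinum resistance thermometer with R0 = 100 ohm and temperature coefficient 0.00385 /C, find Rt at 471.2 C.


The RTD equation: Rt = R0 * (1 + alpha * T).
Rt = 100 * (1 + 0.00385 * 471.2)
Rt = 100 * (1 + 1.81412)
Rt = 100 * 2.81412
Rt = 281.412 ohm

281.412 ohm


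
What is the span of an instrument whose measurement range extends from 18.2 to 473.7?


Span = upper range - lower range.
Span = 473.7 - (18.2)
Span = 455.5

455.5


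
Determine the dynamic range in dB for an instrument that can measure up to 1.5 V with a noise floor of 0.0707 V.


Dynamic range = 20 * log10(Vmax / Vnoise).
DR = 20 * log10(1.5 / 0.0707)
DR = 20 * log10(21.22)
DR = 26.53 dB

26.53 dB


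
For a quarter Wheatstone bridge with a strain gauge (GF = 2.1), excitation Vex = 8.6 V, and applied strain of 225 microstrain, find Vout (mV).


Quarter bridge output: Vout = (GF * epsilon * Vex) / 4.
Vout = (2.1 * 225e-6 * 8.6) / 4
Vout = 0.0040635 / 4 V
Vout = 0.00101587 V = 1.0159 mV

1.0159 mV


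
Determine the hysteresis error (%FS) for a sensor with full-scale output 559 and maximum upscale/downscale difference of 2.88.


Hysteresis = (max difference / full scale) * 100%.
H = (2.88 / 559) * 100
H = 0.515 %FS

0.515 %FS


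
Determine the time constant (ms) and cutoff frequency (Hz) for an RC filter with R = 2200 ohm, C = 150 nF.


Time constant: tau = R * C.
tau = 2200 * 1.50e-07 = 0.00033 s
tau = 0.33 ms
Cutoff frequency: fc = 1 / (2*pi*R*C).
fc = 1 / (2*pi*0.00033) = 482.29 Hz

tau = 0.33 ms, fc = 482.29 Hz


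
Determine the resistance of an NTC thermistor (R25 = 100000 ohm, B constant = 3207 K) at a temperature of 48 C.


NTC thermistor equation: Rt = R25 * exp(B * (1/T - 1/T25)).
T in Kelvin: 321.15 K, T25 = 298.15 K
1/T - 1/T25 = 1/321.15 - 1/298.15 = -0.00024021
B * (1/T - 1/T25) = 3207 * -0.00024021 = -0.7703
Rt = 100000 * exp(-0.7703) = 46285.4 ohm

46285.4 ohm


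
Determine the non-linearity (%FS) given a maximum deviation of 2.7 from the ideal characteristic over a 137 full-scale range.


Linearity error = (max deviation / full scale) * 100%.
Linearity = (2.7 / 137) * 100
Linearity = 1.971 %FS

1.971 %FS


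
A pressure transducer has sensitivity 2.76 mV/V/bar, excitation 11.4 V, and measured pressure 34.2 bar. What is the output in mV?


Output = sensitivity * Vex * P.
Vout = 2.76 * 11.4 * 34.2
Vout = 31.464 * 34.2
Vout = 1076.07 mV

1076.07 mV


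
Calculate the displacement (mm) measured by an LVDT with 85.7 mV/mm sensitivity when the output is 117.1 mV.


Displacement = Vout / sensitivity.
d = 117.1 / 85.7
d = 1.366 mm

1.366 mm


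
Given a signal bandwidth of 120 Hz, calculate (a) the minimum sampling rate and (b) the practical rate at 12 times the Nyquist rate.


By Nyquist theorem, fs_min = 2 * fmax.
fs_min = 2 * 120 = 240 Hz
Practical rate = 12 * fs_min = 12 * 240 = 2880 Hz

fs_min = 240 Hz, fs_practical = 2880 Hz


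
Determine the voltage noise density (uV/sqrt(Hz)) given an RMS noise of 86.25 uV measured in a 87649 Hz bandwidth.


Noise spectral density = Vrms / sqrt(BW).
NSD = 86.25 / sqrt(87649)
NSD = 86.25 / 296.0557
NSD = 0.2913 uV/sqrt(Hz)

0.2913 uV/sqrt(Hz)


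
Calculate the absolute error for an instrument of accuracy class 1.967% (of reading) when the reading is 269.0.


Absolute error = (accuracy% / 100) * reading.
Error = (1.967 / 100) * 269.0
Error = 0.01967 * 269.0
Error = 5.2912

5.2912


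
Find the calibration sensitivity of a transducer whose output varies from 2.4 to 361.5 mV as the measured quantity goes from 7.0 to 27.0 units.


Sensitivity = (y2 - y1) / (x2 - x1).
S = (361.5 - 2.4) / (27.0 - 7.0)
S = 359.1 / 20.0
S = 17.955 mV/unit

17.955 mV/unit


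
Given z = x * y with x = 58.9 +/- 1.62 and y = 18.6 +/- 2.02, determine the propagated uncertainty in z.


For a product z = x*y, the relative uncertainty is:
uz/z = sqrt((ux/x)^2 + (uy/y)^2)
Relative uncertainties: ux/x = 1.62/58.9 = 0.027504
uy/y = 2.02/18.6 = 0.108602
z = 58.9 * 18.6 = 1095.5
uz = 1095.5 * sqrt(0.027504^2 + 0.108602^2) = 122.734

122.734


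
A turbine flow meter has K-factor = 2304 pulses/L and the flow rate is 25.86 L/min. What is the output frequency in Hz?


Frequency = K * Q / 60 (converting L/min to L/s).
f = 2304 * 25.86 / 60
f = 59581.44 / 60
f = 993.02 Hz

993.02 Hz


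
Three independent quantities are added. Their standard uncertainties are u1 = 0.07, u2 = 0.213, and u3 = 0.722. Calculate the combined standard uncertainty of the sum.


For a sum of independent quantities, uc = sqrt(u1^2 + u2^2 + u3^2).
uc = sqrt(0.07^2 + 0.213^2 + 0.722^2)
uc = sqrt(0.0049 + 0.045369 + 0.521284)
uc = 0.756

0.756


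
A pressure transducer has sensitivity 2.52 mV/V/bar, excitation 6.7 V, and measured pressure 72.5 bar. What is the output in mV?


Output = sensitivity * Vex * P.
Vout = 2.52 * 6.7 * 72.5
Vout = 16.884 * 72.5
Vout = 1224.09 mV

1224.09 mV


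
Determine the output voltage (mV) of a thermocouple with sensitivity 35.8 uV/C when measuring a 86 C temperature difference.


The thermocouple output V = sensitivity * dT.
V = 35.8 uV/C * 86 C
V = 3078.8 uV
V = 3.079 mV

3.079 mV


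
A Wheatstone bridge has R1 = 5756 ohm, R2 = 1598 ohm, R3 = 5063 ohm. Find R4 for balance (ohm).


At balance: R1*R4 = R2*R3, so R4 = R2*R3/R1.
R4 = 1598 * 5063 / 5756
R4 = 8090674 / 5756
R4 = 1405.61 ohm

1405.61 ohm


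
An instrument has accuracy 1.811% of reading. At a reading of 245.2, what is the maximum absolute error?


Absolute error = (accuracy% / 100) * reading.
Error = (1.811 / 100) * 245.2
Error = 0.01811 * 245.2
Error = 4.4406

4.4406


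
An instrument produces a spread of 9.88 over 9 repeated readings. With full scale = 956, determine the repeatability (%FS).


Repeatability = (spread / full scale) * 100%.
R = (9.88 / 956) * 100
R = 1.033 %FS

1.033 %FS


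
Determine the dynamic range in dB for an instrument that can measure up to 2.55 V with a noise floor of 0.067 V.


Dynamic range = 20 * log10(Vmax / Vnoise).
DR = 20 * log10(2.55 / 0.067)
DR = 20 * log10(38.06)
DR = 31.61 dB

31.61 dB


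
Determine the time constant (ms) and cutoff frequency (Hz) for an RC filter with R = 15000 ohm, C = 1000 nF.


Time constant: tau = R * C.
tau = 15000 * 1.00e-06 = 0.015 s
tau = 15.0 ms
Cutoff frequency: fc = 1 / (2*pi*R*C).
fc = 1 / (2*pi*0.015) = 10.61 Hz

tau = 15.0 ms, fc = 10.61 Hz


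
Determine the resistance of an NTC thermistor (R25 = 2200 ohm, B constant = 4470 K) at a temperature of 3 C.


NTC thermistor equation: Rt = R25 * exp(B * (1/T - 1/T25)).
T in Kelvin: 276.15 K, T25 = 298.15 K
1/T - 1/T25 = 1/276.15 - 1/298.15 = 0.0002672
B * (1/T - 1/T25) = 4470 * 0.0002672 = 1.1944
Rt = 2200 * exp(1.1944) = 7263.5 ohm

7263.5 ohm


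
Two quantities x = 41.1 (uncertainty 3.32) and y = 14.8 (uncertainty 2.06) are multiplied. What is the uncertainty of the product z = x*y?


For a product z = x*y, the relative uncertainty is:
uz/z = sqrt((ux/x)^2 + (uy/y)^2)
Relative uncertainties: ux/x = 3.32/41.1 = 0.080779
uy/y = 2.06/14.8 = 0.139189
z = 41.1 * 14.8 = 608.3
uz = 608.3 * sqrt(0.080779^2 + 0.139189^2) = 97.891

97.891


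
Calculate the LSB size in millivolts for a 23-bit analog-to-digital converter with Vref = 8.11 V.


The resolution (LSB) of an ADC is Vref / 2^n.
LSB = 8.11 / 2^23
LSB = 8.11 / 8388608
LSB = 9.7e-07 V = 0.00096679 mV

0.00096679 mV


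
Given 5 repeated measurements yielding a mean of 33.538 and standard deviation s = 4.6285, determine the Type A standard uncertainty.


The standard uncertainty for Type A evaluation is u = s / sqrt(n).
u = 4.6285 / sqrt(5)
u = 4.6285 / 2.2361
u = 2.0699

2.0699


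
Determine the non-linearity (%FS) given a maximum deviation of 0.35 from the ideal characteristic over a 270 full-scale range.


Linearity error = (max deviation / full scale) * 100%.
Linearity = (0.35 / 270) * 100
Linearity = 0.13 %FS

0.13 %FS


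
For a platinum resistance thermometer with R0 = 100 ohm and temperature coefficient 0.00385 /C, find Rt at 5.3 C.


The RTD equation: Rt = R0 * (1 + alpha * T).
Rt = 100 * (1 + 0.00385 * 5.3)
Rt = 100 * (1 + 0.020405)
Rt = 100 * 1.020405
Rt = 102.04 ohm

102.04 ohm


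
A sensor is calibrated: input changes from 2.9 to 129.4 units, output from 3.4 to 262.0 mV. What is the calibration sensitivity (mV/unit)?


Sensitivity = (y2 - y1) / (x2 - x1).
S = (262.0 - 3.4) / (129.4 - 2.9)
S = 258.6 / 126.5
S = 2.0443 mV/unit

2.0443 mV/unit


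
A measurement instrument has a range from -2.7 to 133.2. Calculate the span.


Span = upper range - lower range.
Span = 133.2 - (-2.7)
Span = 135.9

135.9


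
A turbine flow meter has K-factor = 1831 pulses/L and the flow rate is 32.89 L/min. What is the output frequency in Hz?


Frequency = K * Q / 60 (converting L/min to L/s).
f = 1831 * 32.89 / 60
f = 60221.59 / 60
f = 1003.69 Hz

1003.69 Hz


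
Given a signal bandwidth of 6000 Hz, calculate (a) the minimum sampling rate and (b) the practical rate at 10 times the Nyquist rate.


By Nyquist theorem, fs_min = 2 * fmax.
fs_min = 2 * 6000 = 12000 Hz
Practical rate = 10 * fs_min = 10 * 12000 = 120000 Hz

fs_min = 12000 Hz, fs_practical = 120000 Hz


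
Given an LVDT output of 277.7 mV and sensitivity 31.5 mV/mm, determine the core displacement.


Displacement = Vout / sensitivity.
d = 277.7 / 31.5
d = 8.816 mm

8.816 mm


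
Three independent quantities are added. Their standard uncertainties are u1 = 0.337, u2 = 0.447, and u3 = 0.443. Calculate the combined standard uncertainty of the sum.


For a sum of independent quantities, uc = sqrt(u1^2 + u2^2 + u3^2).
uc = sqrt(0.337^2 + 0.447^2 + 0.443^2)
uc = sqrt(0.113569 + 0.199809 + 0.196249)
uc = 0.7139

0.7139


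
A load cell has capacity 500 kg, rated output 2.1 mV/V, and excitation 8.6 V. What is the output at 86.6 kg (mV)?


Vout = rated_output * Vex * (load / capacity).
Vout = 2.1 * 8.6 * (86.6 / 500)
Vout = 2.1 * 8.6 * 0.1732
Vout = 3.128 mV

3.128 mV


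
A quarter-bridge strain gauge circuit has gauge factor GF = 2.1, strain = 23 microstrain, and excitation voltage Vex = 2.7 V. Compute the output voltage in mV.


Quarter bridge output: Vout = (GF * epsilon * Vex) / 4.
Vout = (2.1 * 23e-6 * 2.7) / 4
Vout = 0.00013041 / 4 V
Vout = 3.26e-05 V = 0.0326 mV

0.0326 mV


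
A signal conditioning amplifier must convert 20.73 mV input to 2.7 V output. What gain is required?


Gain = Vout / Vin (converting to same units).
G = 2.7 V / 20.73 mV
G = 2700.0 mV / 20.73 mV
G = 130.25

130.25


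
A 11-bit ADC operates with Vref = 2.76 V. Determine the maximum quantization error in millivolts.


The maximum quantization error is +/- LSB/2.
LSB = Vref / 2^n = 2.76 / 2048 = 0.00134766 V
Max error = LSB / 2 = 0.00134766 / 2 = 0.00067383 V
Max error = 0.6738 mV

0.6738 mV


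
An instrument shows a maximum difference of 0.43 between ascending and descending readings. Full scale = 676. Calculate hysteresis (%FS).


Hysteresis = (max difference / full scale) * 100%.
H = (0.43 / 676) * 100
H = 0.064 %FS

0.064 %FS


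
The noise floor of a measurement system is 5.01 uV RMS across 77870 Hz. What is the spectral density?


Noise spectral density = Vrms / sqrt(BW).
NSD = 5.01 / sqrt(77870)
NSD = 5.01 / 279.052
NSD = 0.018 uV/sqrt(Hz)

0.018 uV/sqrt(Hz)
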